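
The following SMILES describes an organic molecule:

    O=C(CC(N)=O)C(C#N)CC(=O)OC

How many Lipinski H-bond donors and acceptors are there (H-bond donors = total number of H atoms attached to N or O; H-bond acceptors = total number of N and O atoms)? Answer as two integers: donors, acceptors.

Donors: find every N or O and count the H atoms it carries.
  atom 1 (O): bond orders sum to 2 → 0 H
  atom 5 (N): bond orders sum to 1 → 2 H
  atom 6 (O): bond orders sum to 2 → 0 H
  atom 9 (N): bond orders sum to 3 → 0 H
  atom 12 (O): bond orders sum to 2 → 0 H
  atom 13 (O): bond orders sum to 2 → 0 H
Lipinski HBD = 2.
Acceptors: N atoms = 2, O atoms = 4 → HBA = 6.

2, 6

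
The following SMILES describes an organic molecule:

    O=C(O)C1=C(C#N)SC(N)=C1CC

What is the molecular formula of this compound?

C8H8N2O2S

Walk through each heavy atom and fill implicit hydrogens from standard valence (C 4, N 3, O 2, S 2, halogen 1):
  atom 1: O, bond orders sum to 2 (valence 2) → 0 H
  atom 2: C, bond orders sum to 4 (valence 4) → 0 H
  atom 3: O, bond orders sum to 1 (valence 2) → 1 H
  atom 4: C, bond orders sum to 4 (valence 4) → 0 H
  atom 5: C, bond orders sum to 4 (valence 4) → 0 H
  atom 6: C, bond orders sum to 4 (valence 4) → 0 H
  atom 7: N, bond orders sum to 3 (valence 3) → 0 H
  atom 8: S, bond orders sum to 2 (valence 2) → 0 H
  atom 9: C, bond orders sum to 4 (valence 4) → 0 H
  atom 10: N, bond orders sum to 1 (valence 3) → 2 H
  atom 11: C, bond orders sum to 4 (valence 4) → 0 H
  atom 12: C, bond orders sum to 2 (valence 4) → 2 H
  atom 13: C, bond orders sum to 1 (valence 4) → 3 H
Totals → C:8, H:8, N:2, O:2, S:1.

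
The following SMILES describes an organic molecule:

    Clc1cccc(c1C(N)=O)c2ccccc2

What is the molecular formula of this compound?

Walk through each heavy atom and fill implicit hydrogens from standard valence (C 4, N 3, O 2, S 2, halogen 1); for lowercase aromatic atoms, an aromatic c carries 1 H when it has two neighbours and 0 H with three, and aromatic n carries 0 H:
  atom 1: Cl (halogen, monovalent) → 0 H
  atom 2: aromatic c, 3 neighbours → 0 H
  atom 3: aromatic c, 2 neighbours → 1 H
  atom 4: aromatic c, 2 neighbours → 1 H
  atom 5: aromatic c, 2 neighbours → 1 H
  atom 6: aromatic c, 3 neighbours → 0 H
  atom 7: aromatic c, 3 neighbours → 0 H
  atom 8: C, bond orders sum to 4 (valence 4) → 0 H
  atom 9: N, bond orders sum to 1 (valence 3) → 2 H
  atom 10: O, bond orders sum to 2 (valence 2) → 0 H
  atom 11: aromatic c, 3 neighbours → 0 H
  atom 12: aromatic c, 2 neighbours → 1 H
  atom 13: aromatic c, 2 neighbours → 1 H
  atom 14: aromatic c, 2 neighbours → 1 H
  atom 15: aromatic c, 2 neighbours → 1 H
  atom 16: aromatic c, 2 neighbours → 1 H
Totals → C:13, H:10, Cl:1, N:1, O:1.

C13H10ClNO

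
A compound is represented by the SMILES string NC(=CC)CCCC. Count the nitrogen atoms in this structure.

1

Scan the SMILES for N atoms (remember two-letter symbols like Cl and Br are single atoms).
Nitrogen count: 1.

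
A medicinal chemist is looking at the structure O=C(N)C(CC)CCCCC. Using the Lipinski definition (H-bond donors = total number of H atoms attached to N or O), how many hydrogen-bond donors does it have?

2

Donors: find every N or O and count the H atoms it carries.
  atom 1 (O): bond orders sum to 2 → 0 H
  atom 3 (N): bond orders sum to 1 → 2 H
Lipinski HBD = 2.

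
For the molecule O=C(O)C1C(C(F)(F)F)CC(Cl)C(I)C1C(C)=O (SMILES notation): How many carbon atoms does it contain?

Count every carbon token in the SMILES (each C, including those in ring-closure positions and inside branches).
Carbon count: 10.

10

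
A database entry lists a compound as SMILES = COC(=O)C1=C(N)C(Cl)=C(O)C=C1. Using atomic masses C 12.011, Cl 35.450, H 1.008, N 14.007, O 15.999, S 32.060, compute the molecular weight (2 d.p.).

First, the molecular formula is C8H8ClNO3 (counting implicit H from valence).
  C: 8 × 12.011 = 96.088
  Cl: 1 × 35.450 = 35.450
  H: 8 × 1.008 = 8.064
  N: 1 × 14.007 = 14.007
  O: 3 × 15.999 = 47.997
Sum: 8×12.011 + 1×35.450 + 8×1.008 + 1×14.007 + 3×15.999 = 201.606 → 201.61 g/mol.

201.61 g/mol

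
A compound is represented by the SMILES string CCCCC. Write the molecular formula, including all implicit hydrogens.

Walk through each heavy atom and fill implicit hydrogens from standard valence (C 4, N 3, O 2, S 2, halogen 1):
  atom 1: C, bond orders sum to 1 (valence 4) → 3 H
  atom 2: C, bond orders sum to 2 (valence 4) → 2 H
  atom 3: C, bond orders sum to 2 (valence 4) → 2 H
  atom 4: C, bond orders sum to 2 (valence 4) → 2 H
  atom 5: C, bond orders sum to 1 (valence 4) → 3 H
Totals → C:5, H:12.

C5H12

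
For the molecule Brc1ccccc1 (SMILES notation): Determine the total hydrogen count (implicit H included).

5

Walk through each heavy atom and fill implicit hydrogens from standard valence (C 4, N 3, O 2, S 2, halogen 1); for lowercase aromatic atoms, an aromatic c carries 1 H when it has two neighbours and 0 H with three, and aromatic n carries 0 H:
  atom 1: Br (halogen, monovalent) → 0 H
  atom 2: aromatic c, 3 neighbours → 0 H
  atom 3: aromatic c, 2 neighbours → 1 H
  atom 4: aromatic c, 2 neighbours → 1 H
  atom 5: aromatic c, 2 neighbours → 1 H
  atom 6: aromatic c, 2 neighbours → 1 H
  atom 7: aromatic c, 2 neighbours → 1 H
Total hydrogens: 5.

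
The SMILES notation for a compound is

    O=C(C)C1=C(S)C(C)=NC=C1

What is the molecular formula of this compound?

C8H9NOS

Walk through each heavy atom and fill implicit hydrogens from standard valence (C 4, N 3, O 2, S 2, halogen 1):
  atom 1: O, bond orders sum to 2 (valence 2) → 0 H
  atom 2: C, bond orders sum to 4 (valence 4) → 0 H
  atom 3: C, bond orders sum to 1 (valence 4) → 3 H
  atom 4: C, bond orders sum to 4 (valence 4) → 0 H
  atom 5: C, bond orders sum to 4 (valence 4) → 0 H
  atom 6: S, bond orders sum to 1 (valence 2) → 1 H
  atom 7: C, bond orders sum to 4 (valence 4) → 0 H
  atom 8: C, bond orders sum to 1 (valence 4) → 3 H
  atom 9: N, bond orders sum to 3 (valence 3) → 0 H
  atom 10: C, bond orders sum to 3 (valence 4) → 1 H
  atom 11: C, bond orders sum to 3 (valence 4) → 1 H
Totals → C:8, H:9, N:1, O:1, S:1.
In Hill order: C8H9NOS.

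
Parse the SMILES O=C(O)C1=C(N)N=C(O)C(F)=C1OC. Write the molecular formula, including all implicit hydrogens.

Walk through each heavy atom and fill implicit hydrogens from standard valence (C 4, N 3, O 2, S 2, halogen 1):
  atom 1: O, bond orders sum to 2 (valence 2) → 0 H
  atom 2: C, bond orders sum to 4 (valence 4) → 0 H
  atom 3: O, bond orders sum to 1 (valence 2) → 1 H
  atom 4: C, bond orders sum to 4 (valence 4) → 0 H
  atom 5: C, bond orders sum to 4 (valence 4) → 0 H
  atom 6: N, bond orders sum to 1 (valence 3) → 2 H
  atom 7: N, bond orders sum to 3 (valence 3) → 0 H
  atom 8: C, bond orders sum to 4 (valence 4) → 0 H
  atom 9: O, bond orders sum to 1 (valence 2) → 1 H
  atom 10: C, bond orders sum to 4 (valence 4) → 0 H
  atom 11: F (halogen, monovalent) → 0 H
  atom 12: C, bond orders sum to 4 (valence 4) → 0 H
  atom 13: O, bond orders sum to 2 (valence 2) → 0 H
  atom 14: C, bond orders sum to 1 (valence 4) → 3 H
Totals → C:7, H:7, F:1, N:2, O:4.
In Hill order: C7H7FN2O4.

C7H7FN2O4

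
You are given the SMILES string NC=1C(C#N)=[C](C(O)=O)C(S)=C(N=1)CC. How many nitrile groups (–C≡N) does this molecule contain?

The nitrile motif appears at heavy-atom position 4 in the SMILES.
Other groups present: 1 carboxylic acid, 1 primary amine, 1 thiol.
Nitrile count: 1.

1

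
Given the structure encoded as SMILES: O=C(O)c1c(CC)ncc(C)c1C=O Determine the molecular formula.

C10H11NO3

Walk through each heavy atom and fill implicit hydrogens from standard valence (C 4, N 3, O 2, S 2, halogen 1); for lowercase aromatic atoms, an aromatic c carries 1 H when it has two neighbours and 0 H with three, and aromatic n carries 0 H:
  atom 1: O, bond orders sum to 2 (valence 2) → 0 H
  atom 2: C, bond orders sum to 4 (valence 4) → 0 H
  atom 3: O, bond orders sum to 1 (valence 2) → 1 H
  atom 4: aromatic c, 3 neighbours → 0 H
  atom 5: aromatic c, 3 neighbours → 0 H
  atom 6: C, bond orders sum to 2 (valence 4) → 2 H
  atom 7: C, bond orders sum to 1 (valence 4) → 3 H
  atom 8: aromatic n, 2 neighbours → 0 H
  atom 9: aromatic c, 2 neighbours → 1 H
  atom 10: aromatic c, 3 neighbours → 0 H
  atom 11: C, bond orders sum to 1 (valence 4) → 3 H
  atom 12: aromatic c, 3 neighbours → 0 H
  atom 13: C, bond orders sum to 3 (valence 4) → 1 H
  atom 14: O, bond orders sum to 2 (valence 2) → 0 H
Totals → C:10, H:11, N:1, O:3.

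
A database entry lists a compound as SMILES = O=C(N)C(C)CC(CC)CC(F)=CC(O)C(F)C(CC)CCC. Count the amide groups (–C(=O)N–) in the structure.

The amide motif appears at heavy-atom position 2 in the SMILES.
Other groups present: 1 alkene, 1 hydroxyl.
Amide count: 1.

1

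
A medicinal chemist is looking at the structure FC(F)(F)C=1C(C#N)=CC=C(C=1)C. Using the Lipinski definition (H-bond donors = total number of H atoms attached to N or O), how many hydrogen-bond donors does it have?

Donors: find every N or O and count the H atoms it carries.
  atom 8 (N): bond orders sum to 3 → 0 H
Lipinski HBD = 0.

0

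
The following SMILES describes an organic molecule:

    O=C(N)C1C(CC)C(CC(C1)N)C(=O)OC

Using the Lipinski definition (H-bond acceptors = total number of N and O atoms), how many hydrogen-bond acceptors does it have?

N atoms: 2; O atoms: 3.
Lipinski HBA = 2 + 3 = 5.

5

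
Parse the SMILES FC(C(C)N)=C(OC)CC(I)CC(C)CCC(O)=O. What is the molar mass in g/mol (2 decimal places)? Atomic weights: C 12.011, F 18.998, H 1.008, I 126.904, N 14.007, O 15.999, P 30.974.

387.23 g/mol

First, the molecular formula is C13H23FINO3 (counting implicit H from valence).
  C: 13 × 12.011 = 156.143
  F: 1 × 18.998 = 18.998
  H: 23 × 1.008 = 23.184
  I: 1 × 126.904 = 126.904
  N: 1 × 14.007 = 14.007
  O: 3 × 15.999 = 47.997
Sum: 13×12.011 + 1×18.998 + 23×1.008 + 1×126.904 + 1×14.007 + 3×15.999 = 387.233 → 387.23 g/mol.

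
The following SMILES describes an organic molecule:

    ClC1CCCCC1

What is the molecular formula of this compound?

C6H11Cl

Walk through each heavy atom and fill implicit hydrogens from standard valence (C 4, N 3, O 2, S 2, halogen 1):
  atom 1: Cl (halogen, monovalent) → 0 H
  atom 2: C, bond orders sum to 3 (valence 4) → 1 H
  atom 3: C, bond orders sum to 2 (valence 4) → 2 H
  atom 4: C, bond orders sum to 2 (valence 4) → 2 H
  atom 5: C, bond orders sum to 2 (valence 4) → 2 H
  atom 6: C, bond orders sum to 2 (valence 4) → 2 H
  atom 7: C, bond orders sum to 2 (valence 4) → 2 H
Totals → C:6, H:11, Cl:1.
In Hill order: C6H11Cl.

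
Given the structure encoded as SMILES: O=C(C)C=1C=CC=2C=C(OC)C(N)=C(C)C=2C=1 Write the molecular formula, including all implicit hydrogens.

Walk through each heavy atom and fill implicit hydrogens from standard valence (C 4, N 3, O 2, S 2, halogen 1):
  atom 1: O, bond orders sum to 2 (valence 2) → 0 H
  atom 2: C, bond orders sum to 4 (valence 4) → 0 H
  atom 3: C, bond orders sum to 1 (valence 4) → 3 H
  atom 4: C, bond orders sum to 4 (valence 4) → 0 H
  atom 5: C, bond orders sum to 3 (valence 4) → 1 H
  atom 6: C, bond orders sum to 3 (valence 4) → 1 H
  atom 7: C, bond orders sum to 4 (valence 4) → 0 H
  atom 8: C, bond orders sum to 3 (valence 4) → 1 H
  atom 9: C, bond orders sum to 4 (valence 4) → 0 H
  atom 10: O, bond orders sum to 2 (valence 2) → 0 H
  atom 11: C, bond orders sum to 1 (valence 4) → 3 H
  atom 12: C, bond orders sum to 4 (valence 4) → 0 H
  atom 13: N, bond orders sum to 1 (valence 3) → 2 H
  atom 14: C, bond orders sum to 4 (valence 4) → 0 H
  atom 15: C, bond orders sum to 1 (valence 4) → 3 H
  atom 16: C, bond orders sum to 4 (valence 4) → 0 H
  atom 17: C, bond orders sum to 3 (valence 4) → 1 H
Totals → C:14, H:15, N:1, O:2.

C14H15NO2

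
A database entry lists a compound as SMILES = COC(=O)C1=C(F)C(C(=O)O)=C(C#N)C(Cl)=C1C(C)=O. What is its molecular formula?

Walk through each heavy atom and fill implicit hydrogens from standard valence (C 4, N 3, O 2, S 2, halogen 1):
  atom 1: C, bond orders sum to 1 (valence 4) → 3 H
  atom 2: O, bond orders sum to 2 (valence 2) → 0 H
  atom 3: C, bond orders sum to 4 (valence 4) → 0 H
  atom 4: O, bond orders sum to 2 (valence 2) → 0 H
  atom 5: C, bond orders sum to 4 (valence 4) → 0 H
  atom 6: C, bond orders sum to 4 (valence 4) → 0 H
  atom 7: F (halogen, monovalent) → 0 H
  atom 8: C, bond orders sum to 4 (valence 4) → 0 H
  atom 9: C, bond orders sum to 4 (valence 4) → 0 H
  atom 10: O, bond orders sum to 2 (valence 2) → 0 H
  atom 11: O, bond orders sum to 1 (valence 2) → 1 H
  atom 12: C, bond orders sum to 4 (valence 4) → 0 H
  atom 13: C, bond orders sum to 4 (valence 4) → 0 H
  atom 14: N, bond orders sum to 3 (valence 3) → 0 H
  atom 15: C, bond orders sum to 4 (valence 4) → 0 H
  atom 16: Cl (halogen, monovalent) → 0 H
  atom 17: C, bond orders sum to 4 (valence 4) → 0 H
  atom 18: C, bond orders sum to 4 (valence 4) → 0 H
  atom 19: C, bond orders sum to 1 (valence 4) → 3 H
  atom 20: O, bond orders sum to 2 (valence 2) → 0 H
Totals → C:12, H:7, Cl:1, F:1, N:1, O:5.

C12H7ClFNO5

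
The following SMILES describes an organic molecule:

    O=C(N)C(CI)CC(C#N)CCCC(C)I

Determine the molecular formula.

Walk through each heavy atom and fill implicit hydrogens from standard valence (C 4, N 3, O 2, S 2, halogen 1):
  atom 1: O, bond orders sum to 2 (valence 2) → 0 H
  atom 2: C, bond orders sum to 4 (valence 4) → 0 H
  atom 3: N, bond orders sum to 1 (valence 3) → 2 H
  atom 4: C, bond orders sum to 3 (valence 4) → 1 H
  atom 5: C, bond orders sum to 2 (valence 4) → 2 H
  atom 6: I (halogen, monovalent) → 0 H
  atom 7: C, bond orders sum to 2 (valence 4) → 2 H
  atom 8: C, bond orders sum to 3 (valence 4) → 1 H
  atom 9: C, bond orders sum to 4 (valence 4) → 0 H
  atom 10: N, bond orders sum to 3 (valence 3) → 0 H
  atom 11: C, bond orders sum to 2 (valence 4) → 2 H
  atom 12: C, bond orders sum to 2 (valence 4) → 2 H
  atom 13: C, bond orders sum to 2 (valence 4) → 2 H
  atom 14: C, bond orders sum to 3 (valence 4) → 1 H
  atom 15: C, bond orders sum to 1 (valence 4) → 3 H
  atom 16: I (halogen, monovalent) → 0 H
Totals → C:11, H:18, I:2, N:2, O:1.
In Hill order: C11H18I2N2O.

C11H18I2N2O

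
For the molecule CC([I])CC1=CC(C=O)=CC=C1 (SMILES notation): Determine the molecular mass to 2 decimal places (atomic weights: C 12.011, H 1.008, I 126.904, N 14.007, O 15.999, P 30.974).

274.10 g/mol

First, the molecular formula is C10H11IO (counting implicit H from valence).
  C: 10 × 12.011 = 120.110
  H: 11 × 1.008 = 11.088
  I: 1 × 126.904 = 126.904
  O: 1 × 15.999 = 15.999
Sum: 10×12.011 + 11×1.008 + 1×126.904 + 1×15.999 = 274.101 → 274.10 g/mol.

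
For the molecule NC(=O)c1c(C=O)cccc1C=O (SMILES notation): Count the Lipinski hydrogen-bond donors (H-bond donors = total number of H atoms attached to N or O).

Donors: find every N or O and count the H atoms it carries.
  atom 1 (N): bond orders sum to 1 → 2 H
  atom 3 (O): bond orders sum to 2 → 0 H
  atom 7 (O): bond orders sum to 2 → 0 H
  atom 13 (O): bond orders sum to 2 → 0 H
Lipinski HBD = 2.

2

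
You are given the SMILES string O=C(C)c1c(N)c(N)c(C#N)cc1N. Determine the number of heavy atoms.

14

Every atom symbol written in the SMILES (organic subset) is one heavy atom; implicit H are not written.
Heavy atoms by element → C:9, N:4, O:1.
Total: 14.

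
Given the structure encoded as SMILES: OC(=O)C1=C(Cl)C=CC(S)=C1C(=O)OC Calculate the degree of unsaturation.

Molecular formula: C9H7ClO4S.
DoU = (2C + 2 + N − H − X) / 2, where X is the halogen count and O/S are ignored.
    = (2·9 + 2 + 0 − 7 − 1) / 2 = 12 / 2 = 6.

6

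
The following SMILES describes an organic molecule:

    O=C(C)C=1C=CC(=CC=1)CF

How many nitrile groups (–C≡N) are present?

0

Scan the SMILES for the nitrile motif — none present.
Groups that are present: 1 ketone.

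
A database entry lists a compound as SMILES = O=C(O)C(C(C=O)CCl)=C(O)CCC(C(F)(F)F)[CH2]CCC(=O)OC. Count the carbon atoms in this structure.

Count every carbon token in the SMILES (each C, including those in ring-closure positions and inside branches).
Carbon count: 15.

15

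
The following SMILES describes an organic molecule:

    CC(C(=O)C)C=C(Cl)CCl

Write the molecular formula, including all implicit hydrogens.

Walk through each heavy atom and fill implicit hydrogens from standard valence (C 4, N 3, O 2, S 2, halogen 1):
  atom 1: C, bond orders sum to 1 (valence 4) → 3 H
  atom 2: C, bond orders sum to 3 (valence 4) → 1 H
  atom 3: C, bond orders sum to 4 (valence 4) → 0 H
  atom 4: O, bond orders sum to 2 (valence 2) → 0 H
  atom 5: C, bond orders sum to 1 (valence 4) → 3 H
  atom 6: C, bond orders sum to 3 (valence 4) → 1 H
  atom 7: C, bond orders sum to 4 (valence 4) → 0 H
  atom 8: Cl (halogen, monovalent) → 0 H
  atom 9: C, bond orders sum to 2 (valence 4) → 2 H
  atom 10: Cl (halogen, monovalent) → 0 H
Totals → C:7, H:10, Cl:2, O:1.

C7H10Cl2O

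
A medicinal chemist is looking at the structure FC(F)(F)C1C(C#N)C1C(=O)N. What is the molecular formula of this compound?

C6H5F3N2O

Walk through each heavy atom and fill implicit hydrogens from standard valence (C 4, N 3, O 2, S 2, halogen 1):
  atom 1: F (halogen, monovalent) → 0 H
  atom 2: C, bond orders sum to 4 (valence 4) → 0 H
  atom 3: F (halogen, monovalent) → 0 H
  atom 4: F (halogen, monovalent) → 0 H
  atom 5: C, bond orders sum to 3 (valence 4) → 1 H
  atom 6: C, bond orders sum to 3 (valence 4) → 1 H
  atom 7: C, bond orders sum to 4 (valence 4) → 0 H
  atom 8: N, bond orders sum to 3 (valence 3) → 0 H
  atom 9: C, bond orders sum to 3 (valence 4) → 1 H
  atom 10: C, bond orders sum to 4 (valence 4) → 0 H
  atom 11: O, bond orders sum to 2 (valence 2) → 0 H
  atom 12: N, bond orders sum to 1 (valence 3) → 2 H
Totals → C:6, H:5, F:3, N:2, O:1.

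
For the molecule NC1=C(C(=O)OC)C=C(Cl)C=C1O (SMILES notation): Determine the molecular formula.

Walk through each heavy atom and fill implicit hydrogens from standard valence (C 4, N 3, O 2, S 2, halogen 1):
  atom 1: N, bond orders sum to 1 (valence 3) → 2 H
  atom 2: C, bond orders sum to 4 (valence 4) → 0 H
  atom 3: C, bond orders sum to 4 (valence 4) → 0 H
  atom 4: C, bond orders sum to 4 (valence 4) → 0 H
  atom 5: O, bond orders sum to 2 (valence 2) → 0 H
  atom 6: O, bond orders sum to 2 (valence 2) → 0 H
  atom 7: C, bond orders sum to 1 (valence 4) → 3 H
  atom 8: C, bond orders sum to 3 (valence 4) → 1 H
  atom 9: C, bond orders sum to 4 (valence 4) → 0 H
  atom 10: Cl (halogen, monovalent) → 0 H
  atom 11: C, bond orders sum to 3 (valence 4) → 1 H
  atom 12: C, bond orders sum to 4 (valence 4) → 0 H
  atom 13: O, bond orders sum to 1 (valence 2) → 1 H
Totals → C:8, H:8, Cl:1, N:1, O:3.
In Hill order: C8H8ClNO3.

C8H8ClNO3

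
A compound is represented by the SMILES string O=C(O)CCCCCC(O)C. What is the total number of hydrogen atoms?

16

Walk through each heavy atom and fill implicit hydrogens from standard valence (C 4, N 3, O 2, S 2, halogen 1):
  atom 1: O, bond orders sum to 2 (valence 2) → 0 H
  atom 2: C, bond orders sum to 4 (valence 4) → 0 H
  atom 3: O, bond orders sum to 1 (valence 2) → 1 H
  atom 4: C, bond orders sum to 2 (valence 4) → 2 H
  atom 5: C, bond orders sum to 2 (valence 4) → 2 H
  atom 6: C, bond orders sum to 2 (valence 4) → 2 H
  atom 7: C, bond orders sum to 2 (valence 4) → 2 H
  atom 8: C, bond orders sum to 2 (valence 4) → 2 H
  atom 9: C, bond orders sum to 3 (valence 4) → 1 H
  atom 10: O, bond orders sum to 1 (valence 2) → 1 H
  atom 11: C, bond orders sum to 1 (valence 4) → 3 H
Total hydrogens: 16.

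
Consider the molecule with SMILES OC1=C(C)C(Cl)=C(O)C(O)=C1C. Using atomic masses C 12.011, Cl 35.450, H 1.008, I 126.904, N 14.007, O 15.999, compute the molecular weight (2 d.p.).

188.61 g/mol

First, the molecular formula is C8H9ClO3 (counting implicit H from valence).
  C: 8 × 12.011 = 96.088
  Cl: 1 × 35.450 = 35.450
  H: 9 × 1.008 = 9.072
  O: 3 × 15.999 = 47.997
Sum: 8×12.011 + 1×35.450 + 9×1.008 + 3×15.999 = 188.607 → 188.61 g/mol.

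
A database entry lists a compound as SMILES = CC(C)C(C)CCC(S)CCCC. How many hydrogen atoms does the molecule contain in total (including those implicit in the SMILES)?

Walk through each heavy atom and fill implicit hydrogens from standard valence (C 4, N 3, O 2, S 2, halogen 1):
  atom 1: C, bond orders sum to 1 (valence 4) → 3 H
  atom 2: C, bond orders sum to 3 (valence 4) → 1 H
  atom 3: C, bond orders sum to 1 (valence 4) → 3 H
  atom 4: C, bond orders sum to 3 (valence 4) → 1 H
  atom 5: C, bond orders sum to 1 (valence 4) → 3 H
  atom 6: C, bond orders sum to 2 (valence 4) → 2 H
  atom 7: C, bond orders sum to 2 (valence 4) → 2 H
  atom 8: C, bond orders sum to 3 (valence 4) → 1 H
  atom 9: S, bond orders sum to 1 (valence 2) → 1 H
  atom 10: C, bond orders sum to 2 (valence 4) → 2 H
  atom 11: C, bond orders sum to 2 (valence 4) → 2 H
  atom 12: C, bond orders sum to 2 (valence 4) → 2 H
  atom 13: C, bond orders sum to 1 (valence 4) → 3 H
Total hydrogens: 26.

26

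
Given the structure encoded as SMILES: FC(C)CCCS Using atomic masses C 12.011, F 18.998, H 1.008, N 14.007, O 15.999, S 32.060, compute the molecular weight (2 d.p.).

122.20 g/mol

First, the molecular formula is C5H11FS (counting implicit H from valence).
  C: 5 × 12.011 = 60.055
  F: 1 × 18.998 = 18.998
  H: 11 × 1.008 = 11.088
  S: 1 × 32.060 = 32.060
Sum: 5×12.011 + 1×18.998 + 11×1.008 + 1×32.060 = 122.201 → 122.20 g/mol.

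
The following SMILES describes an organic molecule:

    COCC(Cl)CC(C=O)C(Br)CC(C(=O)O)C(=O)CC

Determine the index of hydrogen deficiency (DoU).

3

Degree of unsaturation = (number of rings) + (number of π bonds).
Ring closures in the SMILES: 0.
π bonds: 3 double bonds (each 1 DoU) → 3 DoU from unsaturation.
Total DoU = 0 + 3 = 3.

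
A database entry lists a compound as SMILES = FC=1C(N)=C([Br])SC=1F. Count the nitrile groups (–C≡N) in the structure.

Scan the SMILES for the nitrile motif — none present.
Groups that are present: 1 primary amine.

0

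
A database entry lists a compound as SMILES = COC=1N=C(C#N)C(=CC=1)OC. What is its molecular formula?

C8H8N2O2

Walk through each heavy atom and fill implicit hydrogens from standard valence (C 4, N 3, O 2, S 2, halogen 1):
  atom 1: C, bond orders sum to 1 (valence 4) → 3 H
  atom 2: O, bond orders sum to 2 (valence 2) → 0 H
  atom 3: C, bond orders sum to 4 (valence 4) → 0 H
  atom 4: N, bond orders sum to 3 (valence 3) → 0 H
  atom 5: C, bond orders sum to 4 (valence 4) → 0 H
  atom 6: C, bond orders sum to 4 (valence 4) → 0 H
  atom 7: N, bond orders sum to 3 (valence 3) → 0 H
  atom 8: C, bond orders sum to 4 (valence 4) → 0 H
  atom 9: C, bond orders sum to 3 (valence 4) → 1 H
  atom 10: C, bond orders sum to 3 (valence 4) → 1 H
  atom 11: O, bond orders sum to 2 (valence 2) → 0 H
  atom 12: C, bond orders sum to 1 (valence 4) → 3 H
Totals → C:8, H:8, N:2, O:2.
In Hill order: C8H8N2O2.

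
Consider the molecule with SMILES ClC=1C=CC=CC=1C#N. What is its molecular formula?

C7H4ClN

Walk through each heavy atom and fill implicit hydrogens from standard valence (C 4, N 3, O 2, S 2, halogen 1):
  atom 1: Cl (halogen, monovalent) → 0 H
  atom 2: C, bond orders sum to 4 (valence 4) → 0 H
  atom 3: C, bond orders sum to 3 (valence 4) → 1 H
  atom 4: C, bond orders sum to 3 (valence 4) → 1 H
  atom 5: C, bond orders sum to 3 (valence 4) → 1 H
  atom 6: C, bond orders sum to 3 (valence 4) → 1 H
  atom 7: C, bond orders sum to 4 (valence 4) → 0 H
  atom 8: C, bond orders sum to 4 (valence 4) → 0 H
  atom 9: N, bond orders sum to 3 (valence 3) → 0 H
Totals → C:7, H:4, Cl:1, N:1.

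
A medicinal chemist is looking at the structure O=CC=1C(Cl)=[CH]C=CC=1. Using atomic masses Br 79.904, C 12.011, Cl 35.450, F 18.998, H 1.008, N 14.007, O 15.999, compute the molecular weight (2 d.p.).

140.57 g/mol

First, the molecular formula is C7H5ClO (counting implicit H from valence).
  C: 7 × 12.011 = 84.077
  Cl: 1 × 35.450 = 35.450
  H: 5 × 1.008 = 5.040
  O: 1 × 15.999 = 15.999
Sum: 7×12.011 + 1×35.450 + 5×1.008 + 1×15.999 = 140.566 → 140.57 g/mol.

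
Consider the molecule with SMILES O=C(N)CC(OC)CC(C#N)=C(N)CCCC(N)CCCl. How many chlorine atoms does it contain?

Scan the SMILES for Cl atoms (remember two-letter symbols like Cl and Br are single atoms).
Chlorine count: 1.

1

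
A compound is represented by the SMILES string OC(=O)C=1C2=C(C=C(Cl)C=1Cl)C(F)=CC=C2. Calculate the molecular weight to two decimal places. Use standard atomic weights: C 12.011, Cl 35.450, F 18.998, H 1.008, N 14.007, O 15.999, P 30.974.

First, the molecular formula is C11H5Cl2FO2 (counting implicit H from valence).
  C: 11 × 12.011 = 132.121
  Cl: 2 × 35.450 = 70.900
  F: 1 × 18.998 = 18.998
  H: 5 × 1.008 = 5.040
  O: 2 × 15.999 = 31.998
Sum: 11×12.011 + 2×35.450 + 1×18.998 + 5×1.008 + 2×15.999 = 259.057 → 259.06 g/mol.

259.06 g/mol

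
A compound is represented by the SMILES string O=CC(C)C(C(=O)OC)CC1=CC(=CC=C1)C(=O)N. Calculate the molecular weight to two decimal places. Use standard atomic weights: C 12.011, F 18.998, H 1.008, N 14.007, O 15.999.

First, the molecular formula is C14H17NO4 (counting implicit H from valence).
  C: 14 × 12.011 = 168.154
  H: 17 × 1.008 = 17.136
  N: 1 × 14.007 = 14.007
  O: 4 × 15.999 = 63.996
Sum: 14×12.011 + 17×1.008 + 1×14.007 + 4×15.999 = 263.293 → 263.29 g/mol.

263.29 g/mol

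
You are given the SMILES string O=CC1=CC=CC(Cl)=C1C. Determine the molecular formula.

Walk through each heavy atom and fill implicit hydrogens from standard valence (C 4, N 3, O 2, S 2, halogen 1):
  atom 1: O, bond orders sum to 2 (valence 2) → 0 H
  atom 2: C, bond orders sum to 3 (valence 4) → 1 H
  atom 3: C, bond orders sum to 4 (valence 4) → 0 H
  atom 4: C, bond orders sum to 3 (valence 4) → 1 H
  atom 5: C, bond orders sum to 3 (valence 4) → 1 H
  atom 6: C, bond orders sum to 3 (valence 4) → 1 H
  atom 7: C, bond orders sum to 4 (valence 4) → 0 H
  atom 8: Cl (halogen, monovalent) → 0 H
  atom 9: C, bond orders sum to 4 (valence 4) → 0 H
  atom 10: C, bond orders sum to 1 (valence 4) → 3 H
Totals → C:8, H:7, Cl:1, O:1.

C8H7ClO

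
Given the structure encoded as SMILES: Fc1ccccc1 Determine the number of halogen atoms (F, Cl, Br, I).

1

Halogen atoms appear at heavy-atom position 1 (1×F).
Halogen count: 1.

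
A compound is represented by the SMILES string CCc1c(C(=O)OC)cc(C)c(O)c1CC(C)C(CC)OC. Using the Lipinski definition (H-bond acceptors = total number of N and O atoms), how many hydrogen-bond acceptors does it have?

N atoms: 0; O atoms: 4.
Lipinski HBA = 0 + 4 = 4.

4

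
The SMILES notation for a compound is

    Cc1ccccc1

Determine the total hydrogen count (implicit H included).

8

Walk through each heavy atom and fill implicit hydrogens from standard valence (C 4, N 3, O 2, S 2, halogen 1); for lowercase aromatic atoms, an aromatic c carries 1 H when it has two neighbours and 0 H with three, and aromatic n carries 0 H:
  atom 1: C, bond orders sum to 1 (valence 4) → 3 H
  atom 2: aromatic c, 3 neighbours → 0 H
  atom 3: aromatic c, 2 neighbours → 1 H
  atom 4: aromatic c, 2 neighbours → 1 H
  atom 5: aromatic c, 2 neighbours → 1 H
  atom 6: aromatic c, 2 neighbours → 1 H
  atom 7: aromatic c, 2 neighbours → 1 H
Total hydrogens: 8.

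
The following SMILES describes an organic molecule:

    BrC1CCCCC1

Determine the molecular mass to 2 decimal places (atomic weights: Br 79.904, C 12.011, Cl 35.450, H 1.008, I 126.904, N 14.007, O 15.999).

163.06 g/mol

First, the molecular formula is C6H11Br (counting implicit H from valence).
  Br: 1 × 79.904 = 79.904
  C: 6 × 12.011 = 72.066
  H: 11 × 1.008 = 11.088
Sum: 1×79.904 + 6×12.011 + 11×1.008 = 163.058 → 163.06 g/mol.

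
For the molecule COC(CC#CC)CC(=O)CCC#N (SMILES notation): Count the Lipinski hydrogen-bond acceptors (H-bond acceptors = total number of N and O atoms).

3

N atoms: 1; O atoms: 2.
Lipinski HBA = 1 + 2 = 3.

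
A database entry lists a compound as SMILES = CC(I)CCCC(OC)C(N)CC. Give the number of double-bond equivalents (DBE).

Degree of unsaturation = (number of rings) + (number of π bonds).
Ring closures in the SMILES: 0.
π bonds: none → 0 DoU from unsaturation.
Total DoU = 0 + 0 = 0.

0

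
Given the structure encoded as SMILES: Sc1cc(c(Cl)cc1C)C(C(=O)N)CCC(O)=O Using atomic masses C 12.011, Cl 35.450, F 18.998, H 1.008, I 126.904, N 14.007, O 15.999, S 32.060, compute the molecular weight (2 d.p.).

287.76 g/mol

First, the molecular formula is C12H14ClNO3S (counting implicit H from valence).
  C: 12 × 12.011 = 144.132
  Cl: 1 × 35.450 = 35.450
  H: 14 × 1.008 = 14.112
  N: 1 × 14.007 = 14.007
  O: 3 × 15.999 = 47.997
  S: 1 × 32.060 = 32.060
Sum: 12×12.011 + 1×35.450 + 14×1.008 + 1×14.007 + 3×15.999 + 1×32.060 = 287.758 → 287.76 g/mol.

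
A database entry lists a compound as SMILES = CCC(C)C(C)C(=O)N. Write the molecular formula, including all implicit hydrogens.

C7H15NO

Walk through each heavy atom and fill implicit hydrogens from standard valence (C 4, N 3, O 2, S 2, halogen 1):
  atom 1: C, bond orders sum to 1 (valence 4) → 3 H
  atom 2: C, bond orders sum to 2 (valence 4) → 2 H
  atom 3: C, bond orders sum to 3 (valence 4) → 1 H
  atom 4: C, bond orders sum to 1 (valence 4) → 3 H
  atom 5: C, bond orders sum to 3 (valence 4) → 1 H
  atom 6: C, bond orders sum to 1 (valence 4) → 3 H
  atom 7: C, bond orders sum to 4 (valence 4) → 0 H
  atom 8: O, bond orders sum to 2 (valence 2) → 0 H
  atom 9: N, bond orders sum to 1 (valence 3) → 2 H
Totals → C:7, H:15, N:1, O:1.
In Hill order: C7H15NO.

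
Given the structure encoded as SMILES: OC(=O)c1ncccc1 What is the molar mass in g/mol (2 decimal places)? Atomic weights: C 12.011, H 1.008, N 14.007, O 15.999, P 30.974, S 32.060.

123.11 g/mol

First, the molecular formula is C6H5NO2 (counting implicit H from valence).
  C: 6 × 12.011 = 72.066
  H: 5 × 1.008 = 5.040
  N: 1 × 14.007 = 14.007
  O: 2 × 15.999 = 31.998
Sum: 6×12.011 + 5×1.008 + 1×14.007 + 2×15.999 = 123.111 → 123.11 g/mol.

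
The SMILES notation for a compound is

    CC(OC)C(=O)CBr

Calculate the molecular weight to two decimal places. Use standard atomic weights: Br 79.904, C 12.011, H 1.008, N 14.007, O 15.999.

First, the molecular formula is C5H9BrO2 (counting implicit H from valence).
  Br: 1 × 79.904 = 79.904
  C: 5 × 12.011 = 60.055
  H: 9 × 1.008 = 9.072
  O: 2 × 15.999 = 31.998
Sum: 1×79.904 + 5×12.011 + 9×1.008 + 2×15.999 = 181.029 → 181.03 g/mol.

181.03 g/mol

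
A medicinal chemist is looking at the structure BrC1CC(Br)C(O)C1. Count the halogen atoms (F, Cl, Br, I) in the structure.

2

Halogen atoms appear at heavy-atom positions 1, 5 (2×Br).
Other groups present: 1 hydroxyl.
Halogen count: 2.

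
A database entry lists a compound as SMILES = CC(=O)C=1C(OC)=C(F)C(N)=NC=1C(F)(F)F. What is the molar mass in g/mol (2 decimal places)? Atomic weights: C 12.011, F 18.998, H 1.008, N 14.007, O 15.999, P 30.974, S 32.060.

252.17 g/mol

First, the molecular formula is C9H8F4N2O2 (counting implicit H from valence).
  C: 9 × 12.011 = 108.099
  F: 4 × 18.998 = 75.992
  H: 8 × 1.008 = 8.064
  N: 2 × 14.007 = 28.014
  O: 2 × 15.999 = 31.998
Sum: 9×12.011 + 4×18.998 + 8×1.008 + 2×14.007 + 2×15.999 = 252.167 → 252.17 g/mol.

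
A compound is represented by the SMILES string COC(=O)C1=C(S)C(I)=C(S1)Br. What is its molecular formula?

Walk through each heavy atom and fill implicit hydrogens from standard valence (C 4, N 3, O 2, S 2, halogen 1):
  atom 1: C, bond orders sum to 1 (valence 4) → 3 H
  atom 2: O, bond orders sum to 2 (valence 2) → 0 H
  atom 3: C, bond orders sum to 4 (valence 4) → 0 H
  atom 4: O, bond orders sum to 2 (valence 2) → 0 H
  atom 5: C, bond orders sum to 4 (valence 4) → 0 H
  atom 6: C, bond orders sum to 4 (valence 4) → 0 H
  atom 7: S, bond orders sum to 1 (valence 2) → 1 H
  atom 8: C, bond orders sum to 4 (valence 4) → 0 H
  atom 9: I (halogen, monovalent) → 0 H
  atom 10: C, bond orders sum to 4 (valence 4) → 0 H
  atom 11: S, bond orders sum to 2 (valence 2) → 0 H
  atom 12: Br (halogen, monovalent) → 0 H
Totals → C:6, H:4, Br:1, I:1, O:2, S:2.

C6H4BrIO2S2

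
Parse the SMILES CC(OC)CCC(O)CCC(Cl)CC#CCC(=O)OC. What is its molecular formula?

Walk through each heavy atom and fill implicit hydrogens from standard valence (C 4, N 3, O 2, S 2, halogen 1):
  atom 1: C, bond orders sum to 1 (valence 4) → 3 H
  atom 2: C, bond orders sum to 3 (valence 4) → 1 H
  atom 3: O, bond orders sum to 2 (valence 2) → 0 H
  atom 4: C, bond orders sum to 1 (valence 4) → 3 H
  atom 5: C, bond orders sum to 2 (valence 4) → 2 H
  atom 6: C, bond orders sum to 2 (valence 4) → 2 H
  atom 7: C, bond orders sum to 3 (valence 4) → 1 H
  atom 8: O, bond orders sum to 1 (valence 2) → 1 H
  atom 9: C, bond orders sum to 2 (valence 4) → 2 H
  atom 10: C, bond orders sum to 2 (valence 4) → 2 H
  atom 11: C, bond orders sum to 3 (valence 4) → 1 H
  atom 12: Cl (halogen, monovalent) → 0 H
  atom 13: C, bond orders sum to 2 (valence 4) → 2 H
  atom 14: C, bond orders sum to 4 (valence 4) → 0 H
  atom 15: C, bond orders sum to 4 (valence 4) → 0 H
  atom 16: C, bond orders sum to 2 (valence 4) → 2 H
  atom 17: C, bond orders sum to 4 (valence 4) → 0 H
  atom 18: O, bond orders sum to 2 (valence 2) → 0 H
  atom 19: O, bond orders sum to 2 (valence 2) → 0 H
  atom 20: C, bond orders sum to 1 (valence 4) → 3 H
Totals → C:15, H:25, Cl:1, O:4.

C15H25ClO4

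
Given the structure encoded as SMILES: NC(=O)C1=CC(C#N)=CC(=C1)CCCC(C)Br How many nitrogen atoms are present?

Scan the SMILES for N atoms (remember two-letter symbols like Cl and Br are single atoms).
Nitrogen count: 2.

2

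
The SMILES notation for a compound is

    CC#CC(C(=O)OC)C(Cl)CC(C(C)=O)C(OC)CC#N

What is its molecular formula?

Walk through each heavy atom and fill implicit hydrogens from standard valence (C 4, N 3, O 2, S 2, halogen 1):
  atom 1: C, bond orders sum to 1 (valence 4) → 3 H
  atom 2: C, bond orders sum to 4 (valence 4) → 0 H
  atom 3: C, bond orders sum to 4 (valence 4) → 0 H
  atom 4: C, bond orders sum to 3 (valence 4) → 1 H
  atom 5: C, bond orders sum to 4 (valence 4) → 0 H
  atom 6: O, bond orders sum to 2 (valence 2) → 0 H
  atom 7: O, bond orders sum to 2 (valence 2) → 0 H
  atom 8: C, bond orders sum to 1 (valence 4) → 3 H
  atom 9: C, bond orders sum to 3 (valence 4) → 1 H
  atom 10: Cl (halogen, monovalent) → 0 H
  atom 11: C, bond orders sum to 2 (valence 4) → 2 H
  atom 12: C, bond orders sum to 3 (valence 4) → 1 H
  atom 13: C, bond orders sum to 4 (valence 4) → 0 H
  atom 14: C, bond orders sum to 1 (valence 4) → 3 H
  atom 15: O, bond orders sum to 2 (valence 2) → 0 H
  atom 16: C, bond orders sum to 3 (valence 4) → 1 H
  atom 17: O, bond orders sum to 2 (valence 2) → 0 H
  atom 18: C, bond orders sum to 1 (valence 4) → 3 H
  atom 19: C, bond orders sum to 2 (valence 4) → 2 H
  atom 20: C, bond orders sum to 4 (valence 4) → 0 H
  atom 21: N, bond orders sum to 3 (valence 3) → 0 H
Totals → C:15, H:20, Cl:1, N:1, O:4.
In Hill order: C15H20ClNO4.

C15H20ClNO4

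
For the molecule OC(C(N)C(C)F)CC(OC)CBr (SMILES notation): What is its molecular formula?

Walk through each heavy atom and fill implicit hydrogens from standard valence (C 4, N 3, O 2, S 2, halogen 1):
  atom 1: O, bond orders sum to 1 (valence 2) → 1 H
  atom 2: C, bond orders sum to 3 (valence 4) → 1 H
  atom 3: C, bond orders sum to 3 (valence 4) → 1 H
  atom 4: N, bond orders sum to 1 (valence 3) → 2 H
  atom 5: C, bond orders sum to 3 (valence 4) → 1 H
  atom 6: C, bond orders sum to 1 (valence 4) → 3 H
  atom 7: F (halogen, monovalent) → 0 H
  atom 8: C, bond orders sum to 2 (valence 4) → 2 H
  atom 9: C, bond orders sum to 3 (valence 4) → 1 H
  atom 10: O, bond orders sum to 2 (valence 2) → 0 H
  atom 11: C, bond orders sum to 1 (valence 4) → 3 H
  atom 12: C, bond orders sum to 2 (valence 4) → 2 H
  atom 13: Br (halogen, monovalent) → 0 H
Totals → C:8, H:17, Br:1, F:1, N:1, O:2.
In Hill order: C8H17BrFNO2.

C8H17BrFNO2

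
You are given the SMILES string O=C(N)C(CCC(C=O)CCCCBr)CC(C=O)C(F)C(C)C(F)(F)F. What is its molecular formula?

C17H26BrF4NO3

Walk through each heavy atom and fill implicit hydrogens from standard valence (C 4, N 3, O 2, S 2, halogen 1):
  atom 1: O, bond orders sum to 2 (valence 2) → 0 H
  atom 2: C, bond orders sum to 4 (valence 4) → 0 H
  atom 3: N, bond orders sum to 1 (valence 3) → 2 H
  atom 4: C, bond orders sum to 3 (valence 4) → 1 H
  atom 5: C, bond orders sum to 2 (valence 4) → 2 H
  atom 6: C, bond orders sum to 2 (valence 4) → 2 H
  atom 7: C, bond orders sum to 3 (valence 4) → 1 H
  atom 8: C, bond orders sum to 3 (valence 4) → 1 H
  atom 9: O, bond orders sum to 2 (valence 2) → 0 H
  atom 10: C, bond orders sum to 2 (valence 4) → 2 H
  atom 11: C, bond orders sum to 2 (valence 4) → 2 H
  atom 12: C, bond orders sum to 2 (valence 4) → 2 H
  atom 13: C, bond orders sum to 2 (valence 4) → 2 H
  atom 14: Br (halogen, monovalent) → 0 H
  atom 15: C, bond orders sum to 2 (valence 4) → 2 H
  atom 16: C, bond orders sum to 3 (valence 4) → 1 H
  atom 17: C, bond orders sum to 3 (valence 4) → 1 H
  atom 18: O, bond orders sum to 2 (valence 2) → 0 H
  atom 19: C, bond orders sum to 3 (valence 4) → 1 H
  atom 20: F (halogen, monovalent) → 0 H
  atom 21: C, bond orders sum to 3 (valence 4) → 1 H
  atom 22: C, bond orders sum to 1 (valence 4) → 3 H
  atom 23: C, bond orders sum to 4 (valence 4) → 0 H
  atom 24: F (halogen, monovalent) → 0 H
  atom 25: F (halogen, monovalent) → 0 H
  atom 26: F (halogen, monovalent) → 0 H
Totals → C:17, H:26, Br:1, F:4, N:1, O:3.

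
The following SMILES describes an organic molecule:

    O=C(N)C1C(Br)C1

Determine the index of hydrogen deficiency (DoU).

Degree of unsaturation = (number of rings) + (number of π bonds).
Ring closures in the SMILES: 1.
π bonds: 1 double bond (each 1 DoU) → 1 DoU from unsaturation.
Total DoU = 1 + 1 = 2.

2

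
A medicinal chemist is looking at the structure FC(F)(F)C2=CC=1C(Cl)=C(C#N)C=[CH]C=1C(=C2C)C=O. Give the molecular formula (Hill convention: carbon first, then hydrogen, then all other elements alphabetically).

Walk through each heavy atom and fill implicit hydrogens from standard valence (C 4, N 3, O 2, S 2, halogen 1):
  atom 1: F (halogen, monovalent) → 0 H
  atom 2: C, bond orders sum to 4 (valence 4) → 0 H
  atom 3: F (halogen, monovalent) → 0 H
  atom 4: F (halogen, monovalent) → 0 H
  atom 5: C, bond orders sum to 4 (valence 4) → 0 H
  atom 6: C, bond orders sum to 3 (valence 4) → 1 H
  atom 7: C, bond orders sum to 4 (valence 4) → 0 H
  atom 8: C, bond orders sum to 4 (valence 4) → 0 H
  atom 9: Cl (halogen, monovalent) → 0 H
  atom 10: C, bond orders sum to 4 (valence 4) → 0 H
  atom 11: C, bond orders sum to 4 (valence 4) → 0 H
  atom 12: N, bond orders sum to 3 (valence 3) → 0 H
  atom 13: C, bond orders sum to 3 (valence 4) → 1 H
  atom 14: C with explicit H count 1
  atom 15: C, bond orders sum to 4 (valence 4) → 0 H
  atom 16: C, bond orders sum to 4 (valence 4) → 0 H
  atom 17: C, bond orders sum to 4 (valence 4) → 0 H
  atom 18: C, bond orders sum to 1 (valence 4) → 3 H
  atom 19: C, bond orders sum to 3 (valence 4) → 1 H
  atom 20: O, bond orders sum to 2 (valence 2) → 0 H
Totals → C:14, H:7, Cl:1, F:3, N:1, O:1.

C14H7ClF3NO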